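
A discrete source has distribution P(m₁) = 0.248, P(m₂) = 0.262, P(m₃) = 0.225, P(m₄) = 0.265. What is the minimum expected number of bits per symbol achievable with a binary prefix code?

Repeatedly combine the two least-probable nodes; the expected code length is the sum of the merged weights.
merge 9/40 + 31/125 → 473/1000
merge 131/500 + 53/200 → 527/1000
merge 473/1000 + 527/1000 → 1
L = 473/1000 + 527/1000 + 1 = 2 bits/symbol.

2 bits/symbol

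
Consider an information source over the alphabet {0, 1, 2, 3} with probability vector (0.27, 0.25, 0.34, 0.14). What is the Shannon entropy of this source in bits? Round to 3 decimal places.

H = −Σ pᵢ log₂ pᵢ.
−0.27·log₂(0.27) = 0.5100
−0.25·log₂(0.25) = 0.5000
−0.34·log₂(0.34) = 0.5292
−0.14·log₂(0.14) = 0.3971
Sum ≈ 1.9363 → 1.936 bits.

1.936 bits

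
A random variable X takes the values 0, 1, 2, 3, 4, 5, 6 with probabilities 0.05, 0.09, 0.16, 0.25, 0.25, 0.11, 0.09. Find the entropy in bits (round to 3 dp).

2.615 bits

H = −Σ pᵢ log₂ pᵢ.
−0.05·log₂(0.05) = 0.2161
−0.09·log₂(0.09) = 0.3127
−0.16·log₂(0.16) = 0.4230
−0.25·log₂(0.25) = 0.5000
−0.25·log₂(0.25) = 0.5000
−0.11·log₂(0.11) = 0.3503
−0.09·log₂(0.09) = 0.3127
Sum ≈ 2.6147 → 2.615 bits.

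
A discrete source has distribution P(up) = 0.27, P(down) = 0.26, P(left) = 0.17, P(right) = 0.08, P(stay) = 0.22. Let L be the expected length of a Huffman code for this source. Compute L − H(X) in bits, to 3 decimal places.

0.028 bits

Entropy H = −Σ p log₂ p ≈ 2.2220 bits.
Huffman merges: 2/25+17/100→1/4; 11/50+1/4→47/100; 13/50+27/100→53/100; 47/100+53/100→1. L = 9/4 ≈ 2.2500.
L − H = 2.2500 − 2.2220 = 0.028 bits.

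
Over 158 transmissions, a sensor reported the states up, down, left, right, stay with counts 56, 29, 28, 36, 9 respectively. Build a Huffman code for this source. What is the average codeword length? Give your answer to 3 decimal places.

2.234 bits/symbol

Probabilities are the counts divided by 158.
Repeatedly combine the two least-probable nodes; the expected code length is the sum of the merged weights.
merge 9/158 + 14/79 → 37/158
merge 29/158 + 18/79 → 65/158
merge 37/158 + 28/79 → 93/158
merge 65/158 + 93/158 → 1
L = 37/158 + 65/158 + 93/158 + 1 = 353/158 ≈ 2.234 bits/symbol.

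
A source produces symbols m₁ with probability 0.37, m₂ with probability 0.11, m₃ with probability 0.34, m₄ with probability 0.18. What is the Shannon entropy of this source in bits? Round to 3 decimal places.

1.855 bits

H = −Σ pᵢ log₂ pᵢ.
−0.37·log₂(0.37) = 0.5307
−0.11·log₂(0.11) = 0.3503
−0.34·log₂(0.34) = 0.5292
−0.18·log₂(0.18) = 0.4453
Sum ≈ 1.8555 → 1.855 bits.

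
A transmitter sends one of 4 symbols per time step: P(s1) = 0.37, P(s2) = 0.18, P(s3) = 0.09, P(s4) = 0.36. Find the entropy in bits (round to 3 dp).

H = −Σ pᵢ log₂ pᵢ.
−0.37·log₂(0.37) = 0.5307
−0.18·log₂(0.18) = 0.4453
−0.09·log₂(0.09) = 0.3127
−0.36·log₂(0.36) = 0.5306
Sum ≈ 1.8193 → 1.819 bits.

1.819 bits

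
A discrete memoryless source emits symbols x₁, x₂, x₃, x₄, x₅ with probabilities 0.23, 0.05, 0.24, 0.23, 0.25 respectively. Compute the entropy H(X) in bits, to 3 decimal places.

H = −Σ pᵢ log₂ pᵢ.
−0.23·log₂(0.23) = 0.4877
−0.05·log₂(0.05) = 0.2161
−0.24·log₂(0.24) = 0.4941
−0.23·log₂(0.23) = 0.4877
−0.25·log₂(0.25) = 0.5000
Sum ≈ 2.1856 → 2.186 bits.

2.186 bits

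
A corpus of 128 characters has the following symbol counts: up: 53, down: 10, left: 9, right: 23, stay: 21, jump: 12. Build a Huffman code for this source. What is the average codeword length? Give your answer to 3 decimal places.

Probabilities are the counts divided by 128.
Repeatedly combine the two least-probable nodes; the expected code length is the sum of the merged weights.
merge 9/128 + 5/64 → 19/128
merge 3/32 + 19/128 → 31/128
merge 21/128 + 23/128 → 11/32
merge 31/128 + 11/32 → 75/128
merge 53/128 + 75/128 → 1
L = 19/128 + 31/128 + 11/32 + 75/128 + 1 = 297/128 ≈ 2.320 bits/symbol.

2.320 bits/symbol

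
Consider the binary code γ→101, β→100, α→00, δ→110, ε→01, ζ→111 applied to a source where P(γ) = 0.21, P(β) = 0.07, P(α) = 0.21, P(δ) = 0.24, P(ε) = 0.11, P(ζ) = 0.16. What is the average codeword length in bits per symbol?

L̄ = Σ pᵢ·ℓᵢ = 0.21·3 + 0.07·3 + 0.21·2 + 0.24·3 + 0.11·2 + 0.16·3 = 2.68 bits/symbol.

2.68 bits/symbol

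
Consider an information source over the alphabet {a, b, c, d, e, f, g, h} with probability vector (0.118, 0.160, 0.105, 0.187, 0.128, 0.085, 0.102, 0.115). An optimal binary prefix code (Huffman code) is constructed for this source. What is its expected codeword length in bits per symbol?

3 bits/symbol

Repeatedly combine the two least-probable nodes; the expected code length is the sum of the merged weights.
merge 17/200 + 51/500 → 187/1000
merge 21/200 + 23/200 → 11/50
merge 59/500 + 16/125 → 123/500
merge 4/25 + 187/1000 → 347/1000
merge 187/1000 + 11/50 → 407/1000
merge 123/500 + 347/1000 → 593/1000
merge 407/1000 + 593/1000 → 1
L = 187/1000 + 11/50 + 123/500 + 347/1000 + 407/1000 + 593/1000 + 1 = 3 bits/symbol.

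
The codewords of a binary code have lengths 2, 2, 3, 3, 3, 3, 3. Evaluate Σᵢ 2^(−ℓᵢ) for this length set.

With common denominator 2^3 = 8: Σ 2^(−ℓᵢ) = 2/8 + 2/8 + 1/8 + 1/8 + 1/8 + 1/8 + 1/8 = 9/8 = 1.125.

1.125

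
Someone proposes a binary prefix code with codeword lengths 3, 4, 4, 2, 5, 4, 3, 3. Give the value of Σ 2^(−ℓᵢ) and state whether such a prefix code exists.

With common denominator 2^5 = 32: Σ 2^(−ℓᵢ) = 4/32 + 2/32 + 2/32 + 8/32 + 1/32 + 2/32 + 4/32 + 4/32 = 27/32 = 0.84375.
Kraft's inequality requires Σ ≤ 1; here Σ = 0.84375 ≤ 1, so such a prefix code exists.

0.84375; yes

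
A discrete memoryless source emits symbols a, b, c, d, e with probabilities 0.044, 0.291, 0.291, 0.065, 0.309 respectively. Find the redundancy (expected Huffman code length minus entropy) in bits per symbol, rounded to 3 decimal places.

0.094 bits

Entropy H = −Σ p log₂ p ≈ 2.0146 bits.
Huffman merges: 11/250+13/200→109/1000; 109/1000+291/1000→2/5; 291/1000+309/1000→3/5; 2/5+3/5→1. L = 2109/1000 ≈ 2.1090.
L − H = 2.1090 − 2.0146 = 0.094 bits.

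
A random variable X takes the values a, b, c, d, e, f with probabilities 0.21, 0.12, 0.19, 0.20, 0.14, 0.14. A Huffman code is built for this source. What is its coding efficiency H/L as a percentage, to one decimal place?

Entropy H = −Σ p log₂ p ≈ 2.5537 bits.
Huffman merges: 3/25+7/50→13/50; 7/50+19/100→33/100; 1/5+21/100→41/100; 13/50+33/100→59/100; 41/100+59/100→1. L = 259/100 ≈ 2.5900.
Efficiency = H/L = 2.5537/2.5900 = 98.6%.

98.6%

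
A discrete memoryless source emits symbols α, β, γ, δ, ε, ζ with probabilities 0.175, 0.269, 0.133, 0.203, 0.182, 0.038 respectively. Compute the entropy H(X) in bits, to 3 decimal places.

H = −Σ pᵢ log₂ pᵢ.
−0.175·log₂(0.175) = 0.4401
−0.269·log₂(0.269) = 0.5096
−0.133·log₂(0.133) = 0.3871
−0.203·log₂(0.203) = 0.4670
−0.182·log₂(0.182) = 0.4474
−0.038·log₂(0.038) = 0.1793
Sum ≈ 2.4303 → 2.430 bits.

2.430 bits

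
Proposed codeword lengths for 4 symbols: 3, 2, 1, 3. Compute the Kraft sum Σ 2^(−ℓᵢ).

With common denominator 2^3 = 8: Σ 2^(−ℓᵢ) = 1/8 + 2/8 + 4/8 + 1/8 = 8/8 = 1.

1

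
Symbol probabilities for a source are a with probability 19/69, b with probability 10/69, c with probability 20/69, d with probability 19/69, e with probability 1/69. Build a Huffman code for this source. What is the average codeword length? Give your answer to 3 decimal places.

2.159 bits/symbol

Repeatedly combine the two least-probable nodes; the expected code length is the sum of the merged weights.
merge 1/69 + 10/69 → 11/69
merge 11/69 + 19/69 → 10/23
merge 19/69 + 20/69 → 13/23
merge 10/23 + 13/23 → 1
L = 11/69 + 10/23 + 13/23 + 1 = 149/69 ≈ 2.159 bits/symbol.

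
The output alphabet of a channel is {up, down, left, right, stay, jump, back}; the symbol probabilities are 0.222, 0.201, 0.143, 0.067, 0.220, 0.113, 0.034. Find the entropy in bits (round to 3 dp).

H = −Σ pᵢ log₂ pᵢ.
−0.222·log₂(0.222) = 0.4820
−0.201·log₂(0.201) = 0.4653
−0.143·log₂(0.143) = 0.4012
−0.067·log₂(0.067) = 0.2613
−0.220·log₂(0.220) = 0.4806
−0.113·log₂(0.113) = 0.3555
−0.034·log₂(0.034) = 0.1659
Sum ≈ 2.6117 → 2.612 bits.

2.612 bits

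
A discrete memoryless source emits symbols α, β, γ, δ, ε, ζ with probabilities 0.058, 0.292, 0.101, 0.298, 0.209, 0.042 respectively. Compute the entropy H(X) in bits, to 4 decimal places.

H = −Σ pᵢ log₂ pᵢ.
−0.058·log₂(0.058) = 0.2383
−0.292·log₂(0.292) = 0.5186
−0.101·log₂(0.101) = 0.3341
−0.298·log₂(0.298) = 0.5205
−0.209·log₂(0.209) = 0.4720
−0.042·log₂(0.042) = 0.1921
Sum ≈ 2.2755 → 2.2755 bits.

2.2755 bits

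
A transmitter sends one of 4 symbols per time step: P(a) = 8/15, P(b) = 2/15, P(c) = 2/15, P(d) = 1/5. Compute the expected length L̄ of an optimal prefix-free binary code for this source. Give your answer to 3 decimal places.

Repeatedly combine the two least-probable nodes; the expected code length is the sum of the merged weights.
merge 2/15 + 2/15 → 4/15
merge 1/5 + 4/15 → 7/15
merge 7/15 + 8/15 → 1
L = 4/15 + 7/15 + 1 = 26/15 ≈ 1.733 bits/symbol.

1.733 bits/symbol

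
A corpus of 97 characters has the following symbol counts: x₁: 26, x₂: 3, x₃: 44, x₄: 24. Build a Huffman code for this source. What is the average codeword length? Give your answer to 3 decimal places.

Probabilities are the counts divided by 97.
Repeatedly combine the two least-probable nodes; the expected code length is the sum of the merged weights.
merge 3/97 + 24/97 → 27/97
merge 26/97 + 27/97 → 53/97
merge 44/97 + 53/97 → 1
L = 27/97 + 53/97 + 1 = 177/97 ≈ 1.825 bits/symbol.

1.825 bits/symbol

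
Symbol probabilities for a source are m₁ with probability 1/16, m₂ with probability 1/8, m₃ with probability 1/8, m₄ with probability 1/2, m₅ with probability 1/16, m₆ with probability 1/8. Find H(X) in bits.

Each probability is a power of 1/2, so log₂(1/p) is an integer.
H = Σ p·log₂(1/p) = 1/16·4 + 1/8·3 + 1/8·3 + 1/2·1 + 1/16·4 + 1/8·3 = 2.125 bits.

2.125 bits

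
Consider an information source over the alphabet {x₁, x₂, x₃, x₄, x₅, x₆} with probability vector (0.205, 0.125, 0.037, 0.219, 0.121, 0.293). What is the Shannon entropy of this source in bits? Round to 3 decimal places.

H = −Σ pᵢ log₂ pᵢ.
−0.205·log₂(0.205) = 0.4687
−0.125·log₂(0.125) = 0.3750
−0.037·log₂(0.037) = 0.1760
−0.219·log₂(0.219) = 0.4798
−0.121·log₂(0.121) = 0.3687
−0.293·log₂(0.293) = 0.5189
Sum ≈ 2.3871 → 2.387 bits.

2.387 bits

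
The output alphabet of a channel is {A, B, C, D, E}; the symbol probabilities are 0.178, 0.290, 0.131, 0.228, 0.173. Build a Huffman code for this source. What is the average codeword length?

2.304 bits/symbol

Repeatedly combine the two least-probable nodes; the expected code length is the sum of the merged weights.
merge 131/1000 + 173/1000 → 38/125
merge 89/500 + 57/250 → 203/500
merge 29/100 + 38/125 → 297/500
merge 203/500 + 297/500 → 1
L = 38/125 + 203/500 + 297/500 + 1 = 288/125 = 2.304 bits/symbol.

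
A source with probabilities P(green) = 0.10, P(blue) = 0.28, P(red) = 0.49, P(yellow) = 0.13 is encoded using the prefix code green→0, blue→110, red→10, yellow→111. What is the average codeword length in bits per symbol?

2.31 bits/symbol

L̄ = Σ pᵢ·ℓᵢ = 0.10·1 + 0.28·3 + 0.49·2 + 0.13·3 = 2.31 bits/symbol.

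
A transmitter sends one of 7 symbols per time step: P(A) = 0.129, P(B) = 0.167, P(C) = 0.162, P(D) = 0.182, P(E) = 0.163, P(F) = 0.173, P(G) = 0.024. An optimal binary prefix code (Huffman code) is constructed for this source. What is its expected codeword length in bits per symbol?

2.798 bits/symbol

Repeatedly combine the two least-probable nodes; the expected code length is the sum of the merged weights.
merge 3/125 + 129/1000 → 153/1000
merge 153/1000 + 81/500 → 63/200
merge 163/1000 + 167/1000 → 33/100
merge 173/1000 + 91/500 → 71/200
merge 63/200 + 33/100 → 129/200
merge 71/200 + 129/200 → 1
L = 153/1000 + 63/200 + 33/100 + 71/200 + 129/200 + 1 = 1399/500 = 2.798 bits/symbol.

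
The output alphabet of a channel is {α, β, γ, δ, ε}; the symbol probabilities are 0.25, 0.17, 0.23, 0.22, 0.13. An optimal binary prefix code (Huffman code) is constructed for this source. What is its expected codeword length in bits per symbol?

2.3 bits/symbol

Repeatedly combine the two least-probable nodes; the expected code length is the sum of the merged weights.
merge 13/100 + 17/100 → 3/10
merge 11/50 + 23/100 → 9/20
merge 1/4 + 3/10 → 11/20
merge 9/20 + 11/20 → 1
L = 3/10 + 9/20 + 11/20 + 1 = 23/10 = 2.3 bits/symbol.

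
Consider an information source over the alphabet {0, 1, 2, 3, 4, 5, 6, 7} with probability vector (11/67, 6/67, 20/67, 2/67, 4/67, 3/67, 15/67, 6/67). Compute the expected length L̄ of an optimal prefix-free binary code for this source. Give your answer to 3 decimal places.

Repeatedly combine the two least-probable nodes; the expected code length is the sum of the merged weights.
merge 2/67 + 3/67 → 5/67
merge 4/67 + 5/67 → 9/67
merge 6/67 + 6/67 → 12/67
merge 9/67 + 11/67 → 20/67
merge 12/67 + 15/67 → 27/67
merge 20/67 + 20/67 → 40/67
merge 27/67 + 40/67 → 1
L = 5/67 + 9/67 + 12/67 + 20/67 + 27/67 + 40/67 + 1 = 180/67 ≈ 2.687 bits/symbol.

2.687 bits/symbol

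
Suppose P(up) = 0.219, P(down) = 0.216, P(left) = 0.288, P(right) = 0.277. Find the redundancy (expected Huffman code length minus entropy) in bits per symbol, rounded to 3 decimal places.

Entropy H = −Σ p log₂ p ≈ 1.9876 bits.
Huffman merges: 27/125+219/1000→87/200; 277/1000+36/125→113/200; 87/200+113/200→1. L = 2 ≈ 2.0000.
L − H = 2.0000 − 1.9876 = 0.012 bits.

0.012 bits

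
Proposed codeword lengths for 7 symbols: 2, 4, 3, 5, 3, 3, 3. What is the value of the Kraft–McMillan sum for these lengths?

With common denominator 2^5 = 32: Σ 2^(−ℓᵢ) = 8/32 + 2/32 + 4/32 + 1/32 + 4/32 + 4/32 + 4/32 = 27/32 = 0.84375.

0.84375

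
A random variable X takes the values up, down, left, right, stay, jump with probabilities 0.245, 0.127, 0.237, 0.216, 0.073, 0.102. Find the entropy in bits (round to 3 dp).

H = −Σ pᵢ log₂ pᵢ.
−0.245·log₂(0.245) = 0.4971
−0.127·log₂(0.127) = 0.3781
−0.237·log₂(0.237) = 0.4923
−0.216·log₂(0.216) = 0.4776
−0.073·log₂(0.073) = 0.2756
−0.102·log₂(0.102) = 0.3359
Sum ≈ 2.4566 → 2.457 bits.

2.457 bits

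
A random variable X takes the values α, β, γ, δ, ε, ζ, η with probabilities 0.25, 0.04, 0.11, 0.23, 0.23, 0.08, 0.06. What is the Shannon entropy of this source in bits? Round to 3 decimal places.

2.546 bits

H = −Σ pᵢ log₂ pᵢ.
−0.25·log₂(0.25) = 0.5000
−0.04·log₂(0.04) = 0.1858
−0.11·log₂(0.11) = 0.3503
−0.23·log₂(0.23) = 0.4877
−0.23·log₂(0.23) = 0.4877
−0.08·log₂(0.08) = 0.2915
−0.06·log₂(0.06) = 0.2435
Sum ≈ 2.5464 → 2.546 bits.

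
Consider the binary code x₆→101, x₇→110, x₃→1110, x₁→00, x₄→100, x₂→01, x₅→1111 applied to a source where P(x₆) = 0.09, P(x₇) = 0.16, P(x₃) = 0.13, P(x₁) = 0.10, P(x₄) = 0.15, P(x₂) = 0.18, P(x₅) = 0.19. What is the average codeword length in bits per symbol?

L̄ = Σ pᵢ·ℓᵢ = 0.09·3 + 0.16·3 + 0.13·4 + 0.10·2 + 0.15·3 + 0.18·2 + 0.19·4 = 3.04 bits/symbol.

3.04 bits/symbol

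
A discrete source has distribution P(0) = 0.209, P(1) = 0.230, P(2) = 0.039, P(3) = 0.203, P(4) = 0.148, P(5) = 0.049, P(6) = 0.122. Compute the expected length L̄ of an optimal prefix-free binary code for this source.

2.649 bits/symbol

Repeatedly combine the two least-probable nodes; the expected code length is the sum of the merged weights.
merge 39/1000 + 49/1000 → 11/125
merge 11/125 + 61/500 → 21/100
merge 37/250 + 203/1000 → 351/1000
merge 209/1000 + 21/100 → 419/1000
merge 23/100 + 351/1000 → 581/1000
merge 419/1000 + 581/1000 → 1
L = 11/125 + 21/100 + 351/1000 + 419/1000 + 581/1000 + 1 = 2649/1000 = 2.649 bits/symbol.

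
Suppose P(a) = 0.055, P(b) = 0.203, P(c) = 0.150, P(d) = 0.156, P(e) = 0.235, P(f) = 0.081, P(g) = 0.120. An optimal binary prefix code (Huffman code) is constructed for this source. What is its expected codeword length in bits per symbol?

Repeatedly combine the two least-probable nodes; the expected code length is the sum of the merged weights.
merge 11/200 + 81/1000 → 17/125
merge 3/25 + 17/125 → 32/125
merge 3/20 + 39/250 → 153/500
merge 203/1000 + 47/200 → 219/500
merge 32/125 + 153/500 → 281/500
merge 219/500 + 281/500 → 1
L = 17/125 + 32/125 + 153/500 + 219/500 + 281/500 + 1 = 1349/500 = 2.698 bits/symbol.

2.698 bits/symbol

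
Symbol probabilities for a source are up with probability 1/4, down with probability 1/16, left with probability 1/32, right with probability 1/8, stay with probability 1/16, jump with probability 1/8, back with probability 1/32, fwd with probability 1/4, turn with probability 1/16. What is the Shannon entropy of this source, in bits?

Each probability is a power of 1/2, so log₂(1/p) is an integer.
H = Σ p·log₂(1/p) = 1/4·2 + 1/16·4 + 1/32·5 + 1/8·3 + 1/16·4 + 1/8·3 + 1/32·5 + 1/4·2 + 1/16·4 = 2.8125 bits.

2.8125 bits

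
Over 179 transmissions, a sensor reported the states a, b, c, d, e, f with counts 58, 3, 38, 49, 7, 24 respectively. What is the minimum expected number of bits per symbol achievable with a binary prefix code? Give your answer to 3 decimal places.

Probabilities are the counts divided by 179.
Repeatedly combine the two least-probable nodes; the expected code length is the sum of the merged weights.
merge 3/179 + 7/179 → 10/179
merge 10/179 + 24/179 → 34/179
merge 34/179 + 38/179 → 72/179
merge 49/179 + 58/179 → 107/179
merge 72/179 + 107/179 → 1
L = 10/179 + 34/179 + 72/179 + 107/179 + 1 = 402/179 ≈ 2.246 bits/symbol.

2.246 bits/symbol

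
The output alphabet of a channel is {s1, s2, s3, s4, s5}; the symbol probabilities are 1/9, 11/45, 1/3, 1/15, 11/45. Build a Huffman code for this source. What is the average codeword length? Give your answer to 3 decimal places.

2.178 bits/symbol

Repeatedly combine the two least-probable nodes; the expected code length is the sum of the merged weights.
merge 1/15 + 1/9 → 8/45
merge 8/45 + 11/45 → 19/45
merge 11/45 + 1/3 → 26/45
merge 19/45 + 26/45 → 1
L = 8/45 + 19/45 + 26/45 + 1 = 98/45 ≈ 2.178 bits/symbol.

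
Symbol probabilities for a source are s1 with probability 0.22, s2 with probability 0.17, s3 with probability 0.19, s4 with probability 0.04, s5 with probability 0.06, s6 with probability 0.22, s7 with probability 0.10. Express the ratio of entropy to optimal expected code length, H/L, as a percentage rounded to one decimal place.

98.2%

Entropy H = −Σ p log₂ p ≈ 2.6124 bits.
Huffman merges: 1/25+3/50→1/10; 1/10+1/10→1/5; 17/100+19/100→9/25; 1/5+11/50→21/50; 11/50+9/25→29/50; 21/50+29/50→1. L = 133/50 ≈ 2.6600.
Efficiency = H/L = 2.6124/2.6600 = 98.2%.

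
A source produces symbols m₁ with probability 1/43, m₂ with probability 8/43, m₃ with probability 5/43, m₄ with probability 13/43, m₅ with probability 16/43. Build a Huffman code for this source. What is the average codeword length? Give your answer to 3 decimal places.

2.093 bits/symbol

Repeatedly combine the two least-probable nodes; the expected code length is the sum of the merged weights.
merge 1/43 + 5/43 → 6/43
merge 6/43 + 8/43 → 14/43
merge 13/43 + 14/43 → 27/43
merge 16/43 + 27/43 → 1
L = 6/43 + 14/43 + 27/43 + 1 = 90/43 ≈ 2.093 bits/symbol.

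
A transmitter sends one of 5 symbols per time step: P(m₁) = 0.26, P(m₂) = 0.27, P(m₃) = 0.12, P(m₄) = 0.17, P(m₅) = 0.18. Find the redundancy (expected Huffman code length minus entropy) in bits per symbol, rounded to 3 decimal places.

Entropy H = −Σ p log₂ p ≈ 2.2623 bits.
Huffman merges: 3/25+17/100→29/100; 9/50+13/50→11/25; 27/100+29/100→14/25; 11/25+14/25→1. L = 229/100 ≈ 2.2900.
L − H = 2.2900 − 2.2623 = 0.028 bits.

0.028 bits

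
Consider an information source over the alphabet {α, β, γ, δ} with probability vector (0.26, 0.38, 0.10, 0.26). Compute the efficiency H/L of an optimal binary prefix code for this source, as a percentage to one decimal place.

94.6%

Entropy H = −Σ p log₂ p ≈ 1.8732 bits.
Huffman merges: 1/10+13/50→9/25; 13/50+9/25→31/50; 19/50+31/50→1. L = 99/50 ≈ 1.9800.
Efficiency = H/L = 1.8732/1.9800 = 94.6%.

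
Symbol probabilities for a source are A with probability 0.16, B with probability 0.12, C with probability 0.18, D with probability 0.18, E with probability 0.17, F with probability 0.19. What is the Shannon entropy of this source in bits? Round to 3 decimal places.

H = −Σ pᵢ log₂ pᵢ.
−0.16·log₂(0.16) = 0.4230
−0.12·log₂(0.12) = 0.3671
−0.18·log₂(0.18) = 0.4453
−0.18·log₂(0.18) = 0.4453
−0.17·log₂(0.17) = 0.4346
−0.19·log₂(0.19) = 0.4552
Sum ≈ 2.5705 → 2.571 bits.

2.571 bits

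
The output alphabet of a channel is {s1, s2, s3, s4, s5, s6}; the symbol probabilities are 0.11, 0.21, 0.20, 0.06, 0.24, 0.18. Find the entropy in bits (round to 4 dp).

H = −Σ pᵢ log₂ pᵢ.
−0.11·log₂(0.11) = 0.3503
−0.21·log₂(0.21) = 0.4728
−0.20·log₂(0.20) = 0.4644
−0.06·log₂(0.06) = 0.2435
−0.24·log₂(0.24) = 0.4941
−0.18·log₂(0.18) = 0.4453
Sum ≈ 2.4705 → 2.4705 bits.

2.4705 bits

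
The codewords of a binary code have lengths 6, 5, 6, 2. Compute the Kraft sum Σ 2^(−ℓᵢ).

With common denominator 2^6 = 64: Σ 2^(−ℓᵢ) = 1/64 + 2/64 + 1/64 + 16/64 = 20/64 = 0.3125.

0.3125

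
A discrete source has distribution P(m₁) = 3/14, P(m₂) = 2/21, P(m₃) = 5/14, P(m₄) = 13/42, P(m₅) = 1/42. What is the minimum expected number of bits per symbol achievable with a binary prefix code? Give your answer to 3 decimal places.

Repeatedly combine the two least-probable nodes; the expected code length is the sum of the merged weights.
merge 1/42 + 2/21 → 5/42
merge 5/42 + 3/14 → 1/3
merge 13/42 + 1/3 → 9/14
merge 5/14 + 9/14 → 1
L = 5/42 + 1/3 + 9/14 + 1 = 44/21 ≈ 2.095 bits/symbol.

2.095 bits/symbol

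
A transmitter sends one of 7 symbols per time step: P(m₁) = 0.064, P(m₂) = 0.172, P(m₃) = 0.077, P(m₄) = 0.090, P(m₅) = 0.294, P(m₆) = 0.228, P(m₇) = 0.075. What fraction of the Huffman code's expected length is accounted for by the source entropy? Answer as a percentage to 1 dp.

Entropy H = −Σ p log₂ p ≈ 2.5739 bits.
Huffman merges: 8/125+3/40→139/1000; 77/1000+9/100→167/1000; 139/1000+167/1000→153/500; 43/250+57/250→2/5; 147/500+153/500→3/5; 2/5+3/5→1. L = 653/250 ≈ 2.6120.
Efficiency = H/L = 2.5739/2.6120 = 98.5%.

98.5%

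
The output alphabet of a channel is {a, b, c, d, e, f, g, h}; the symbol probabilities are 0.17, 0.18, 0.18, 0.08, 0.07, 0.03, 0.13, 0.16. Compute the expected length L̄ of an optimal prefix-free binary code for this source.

Repeatedly combine the two least-probable nodes; the expected code length is the sum of the merged weights.
merge 3/100 + 7/100 → 1/10
merge 2/25 + 1/10 → 9/50
merge 13/100 + 4/25 → 29/100
merge 17/100 + 9/50 → 7/20
merge 9/50 + 9/50 → 9/25
merge 29/100 + 7/20 → 16/25
merge 9/25 + 16/25 → 1
L = 1/10 + 9/50 + 29/100 + 7/20 + 9/25 + 16/25 + 1 = 73/25 = 2.92 bits/symbol.

2.92 bits/symbol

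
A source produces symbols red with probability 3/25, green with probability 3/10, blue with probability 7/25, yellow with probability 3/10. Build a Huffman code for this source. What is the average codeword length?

Repeatedly combine the two least-probable nodes; the expected code length is the sum of the merged weights.
merge 3/25 + 7/25 → 2/5
merge 3/10 + 3/10 → 3/5
merge 2/5 + 3/5 → 1
L = 2/5 + 3/5 + 1 = 2 bits/symbol.

2 bits/symbol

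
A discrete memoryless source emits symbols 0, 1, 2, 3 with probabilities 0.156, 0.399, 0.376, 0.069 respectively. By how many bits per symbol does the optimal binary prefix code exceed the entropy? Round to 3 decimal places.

Entropy H = −Σ p log₂ p ≈ 1.7438 bits.
Huffman merges: 69/1000+39/250→9/40; 9/40+47/125→601/1000; 399/1000+601/1000→1. L = 913/500 ≈ 1.8260.
L − H = 1.8260 − 1.7438 = 0.082 bits.

0.082 bits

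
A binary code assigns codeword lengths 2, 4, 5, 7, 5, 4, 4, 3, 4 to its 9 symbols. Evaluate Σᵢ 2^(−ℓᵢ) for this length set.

With common denominator 2^7 = 128: Σ 2^(−ℓᵢ) = 32/128 + 8/128 + 4/128 + 1/128 + 4/128 + 8/128 + 8/128 + 16/128 + 8/128 = 89/128 = 0.6953125.

0.6953125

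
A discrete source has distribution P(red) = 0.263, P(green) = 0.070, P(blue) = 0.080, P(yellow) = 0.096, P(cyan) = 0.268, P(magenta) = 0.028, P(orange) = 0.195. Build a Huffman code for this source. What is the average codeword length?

Repeatedly combine the two least-probable nodes; the expected code length is the sum of the merged weights.
merge 7/250 + 7/100 → 49/500
merge 2/25 + 12/125 → 22/125
merge 49/500 + 22/125 → 137/500
merge 39/200 + 263/1000 → 229/500
merge 67/250 + 137/500 → 271/500
merge 229/500 + 271/500 → 1
L = 49/500 + 22/125 + 137/500 + 229/500 + 271/500 + 1 = 637/250 = 2.548 bits/symbol.

2.548 bits/symbol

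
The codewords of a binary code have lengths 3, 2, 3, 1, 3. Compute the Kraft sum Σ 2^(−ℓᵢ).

With common denominator 2^3 = 8: Σ 2^(−ℓᵢ) = 1/8 + 2/8 + 1/8 + 4/8 + 1/8 = 9/8 = 1.125.

1.125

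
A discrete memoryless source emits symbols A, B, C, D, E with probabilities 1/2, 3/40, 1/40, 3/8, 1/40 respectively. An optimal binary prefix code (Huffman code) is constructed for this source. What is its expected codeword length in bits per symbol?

Repeatedly combine the two least-probable nodes; the expected code length is the sum of the merged weights.
merge 1/40 + 1/40 → 1/20
merge 1/20 + 3/40 → 1/8
merge 1/8 + 3/8 → 1/2
merge 1/2 + 1/2 → 1
L = 1/20 + 1/8 + 1/2 + 1 = 67/40 = 1.675 bits/symbol.

1.675 bits/symbol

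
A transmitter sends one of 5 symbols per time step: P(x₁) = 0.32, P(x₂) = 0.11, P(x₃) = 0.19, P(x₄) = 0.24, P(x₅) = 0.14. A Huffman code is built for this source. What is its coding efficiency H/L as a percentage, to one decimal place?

Entropy H = −Σ p log₂ p ≈ 2.2228 bits.
Huffman merges: 11/100+7/50→1/4; 19/100+6/25→43/100; 1/4+8/25→57/100; 43/100+57/100→1. L = 9/4 ≈ 2.2500.
Efficiency = H/L = 2.2228/2.2500 = 98.8%.

98.8%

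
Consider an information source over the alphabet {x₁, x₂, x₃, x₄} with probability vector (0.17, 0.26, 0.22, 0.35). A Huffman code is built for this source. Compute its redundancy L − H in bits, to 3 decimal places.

Entropy H = −Σ p log₂ p ≈ 1.9505 bits.
Huffman merges: 17/100+11/50→39/100; 13/50+7/20→61/100; 39/100+61/100→1. L = 2 ≈ 2.0000.
L − H = 2.0000 − 1.9505 = 0.049 bits.

0.049 bits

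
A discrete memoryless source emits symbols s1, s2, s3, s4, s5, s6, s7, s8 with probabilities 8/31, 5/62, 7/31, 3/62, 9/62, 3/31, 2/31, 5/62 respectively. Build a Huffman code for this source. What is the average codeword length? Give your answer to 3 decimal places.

2.790 bits/symbol

Repeatedly combine the two least-probable nodes; the expected code length is the sum of the merged weights.
merge 3/62 + 2/31 → 7/62
merge 5/62 + 5/62 → 5/31
merge 3/31 + 7/62 → 13/62
merge 9/62 + 5/31 → 19/62
merge 13/62 + 7/31 → 27/62
merge 8/31 + 19/62 → 35/62
merge 27/62 + 35/62 → 1
L = 7/62 + 5/31 + 13/62 + 19/62 + 27/62 + 35/62 + 1 = 173/62 ≈ 2.790 bits/symbol.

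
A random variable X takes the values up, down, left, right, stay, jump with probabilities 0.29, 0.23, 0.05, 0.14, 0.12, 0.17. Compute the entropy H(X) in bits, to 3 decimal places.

2.420 bits

H = −Σ pᵢ log₂ pᵢ.
−0.29·log₂(0.29) = 0.5179
−0.23·log₂(0.23) = 0.4877
−0.05·log₂(0.05) = 0.2161
−0.14·log₂(0.14) = 0.3971
−0.12·log₂(0.12) = 0.3671
−0.17·log₂(0.17) = 0.4346
Sum ≈ 2.4204 → 2.420 bits.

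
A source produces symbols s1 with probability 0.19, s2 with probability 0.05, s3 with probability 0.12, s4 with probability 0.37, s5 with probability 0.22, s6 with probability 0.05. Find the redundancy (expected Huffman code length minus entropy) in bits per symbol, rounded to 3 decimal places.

Entropy H = −Σ p log₂ p ≈ 2.2658 bits.
Huffman merges: 1/20+1/20→1/10; 1/10+3/25→11/50; 19/100+11/50→41/100; 11/50+37/100→59/100; 41/100+59/100→1. L = 58/25 ≈ 2.3200.
L − H = 2.3200 − 2.2658 = 0.054 bits.

0.054 bits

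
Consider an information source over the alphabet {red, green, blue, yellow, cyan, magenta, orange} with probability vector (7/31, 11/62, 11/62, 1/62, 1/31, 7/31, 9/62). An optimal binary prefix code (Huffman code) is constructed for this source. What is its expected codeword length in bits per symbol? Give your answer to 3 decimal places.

Repeatedly combine the two least-probable nodes; the expected code length is the sum of the merged weights.
merge 1/62 + 1/31 → 3/62
merge 3/62 + 9/62 → 6/31
merge 11/62 + 11/62 → 11/31
merge 6/31 + 7/31 → 13/31
merge 7/31 + 11/31 → 18/31
merge 13/31 + 18/31 → 1
L = 3/62 + 6/31 + 11/31 + 13/31 + 18/31 + 1 = 161/62 ≈ 2.597 bits/symbol.

2.597 bits/symbol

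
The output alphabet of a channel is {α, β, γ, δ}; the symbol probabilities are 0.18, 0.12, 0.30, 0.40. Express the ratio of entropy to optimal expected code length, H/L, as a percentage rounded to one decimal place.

Entropy H = −Σ p log₂ p ≈ 1.8622 bits.
Huffman merges: 3/25+9/50→3/10; 3/10+3/10→3/5; 2/5+3/5→1. L = 19/10 ≈ 1.9000.
Efficiency = H/L = 1.8622/1.9000 = 98.0%.

98.0%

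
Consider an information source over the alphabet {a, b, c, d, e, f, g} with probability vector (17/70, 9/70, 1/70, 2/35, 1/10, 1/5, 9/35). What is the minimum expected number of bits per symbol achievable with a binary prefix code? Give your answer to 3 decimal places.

Repeatedly combine the two least-probable nodes; the expected code length is the sum of the merged weights.
merge 1/70 + 2/35 → 1/14
merge 1/14 + 1/10 → 6/35
merge 9/70 + 6/35 → 3/10
merge 1/5 + 17/70 → 31/70
merge 9/35 + 3/10 → 39/70
merge 31/70 + 39/70 → 1
L = 1/14 + 6/35 + 3/10 + 31/70 + 39/70 + 1 = 89/35 ≈ 2.543 bits/symbol.

2.543 bits/symbol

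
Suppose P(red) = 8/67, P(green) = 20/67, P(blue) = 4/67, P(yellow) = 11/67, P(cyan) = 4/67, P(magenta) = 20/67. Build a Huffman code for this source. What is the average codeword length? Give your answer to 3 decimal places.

2.358 bits/symbol

Repeatedly combine the two least-probable nodes; the expected code length is the sum of the merged weights.
merge 4/67 + 4/67 → 8/67
merge 8/67 + 8/67 → 16/67
merge 11/67 + 16/67 → 27/67
merge 20/67 + 20/67 → 40/67
merge 27/67 + 40/67 → 1
L = 8/67 + 16/67 + 27/67 + 40/67 + 1 = 158/67 ≈ 2.358 bits/symbol.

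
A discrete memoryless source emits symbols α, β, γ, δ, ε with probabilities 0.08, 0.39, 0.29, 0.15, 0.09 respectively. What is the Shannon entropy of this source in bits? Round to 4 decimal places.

H = −Σ pᵢ log₂ pᵢ.
−0.08·log₂(0.08) = 0.2915
−0.39·log₂(0.39) = 0.5298
−0.29·log₂(0.29) = 0.5179
−0.15·log₂(0.15) = 0.4105
−0.09·log₂(0.09) = 0.3127
Sum ≈ 2.0624 → 2.0624 bits.

2.0624 bits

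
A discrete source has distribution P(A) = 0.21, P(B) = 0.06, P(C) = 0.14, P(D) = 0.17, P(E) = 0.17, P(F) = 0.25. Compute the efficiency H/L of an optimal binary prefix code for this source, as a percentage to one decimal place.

97.7%

Entropy H = −Σ p log₂ p ≈ 2.4826 bits.
Huffman merges: 3/50+7/50→1/5; 17/100+17/100→17/50; 1/5+21/100→41/100; 1/4+17/50→59/100; 41/100+59/100→1. L = 127/50 ≈ 2.5400.
Efficiency = H/L = 2.4826/2.5400 = 97.7%.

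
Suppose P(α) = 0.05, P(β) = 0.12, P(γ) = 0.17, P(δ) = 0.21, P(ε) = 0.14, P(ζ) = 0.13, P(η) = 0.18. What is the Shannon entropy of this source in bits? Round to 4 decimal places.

H = −Σ pᵢ log₂ pᵢ.
−0.05·log₂(0.05) = 0.2161
−0.12·log₂(0.12) = 0.3671
−0.17·log₂(0.17) = 0.4346
−0.21·log₂(0.21) = 0.4728
−0.14·log₂(0.14) = 0.3971
−0.13·log₂(0.13) = 0.3826
−0.18·log₂(0.18) = 0.4453
Sum ≈ 2.7156 → 2.7156 bits.

2.7156 bits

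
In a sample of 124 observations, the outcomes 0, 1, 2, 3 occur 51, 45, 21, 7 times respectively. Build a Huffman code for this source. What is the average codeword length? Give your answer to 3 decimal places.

Probabilities are the counts divided by 124.
Repeatedly combine the two least-probable nodes; the expected code length is the sum of the merged weights.
merge 7/124 + 21/124 → 7/31
merge 7/31 + 45/124 → 73/124
merge 51/124 + 73/124 → 1
L = 7/31 + 73/124 + 1 = 225/124 ≈ 1.815 bits/symbol.

1.815 bits/symbol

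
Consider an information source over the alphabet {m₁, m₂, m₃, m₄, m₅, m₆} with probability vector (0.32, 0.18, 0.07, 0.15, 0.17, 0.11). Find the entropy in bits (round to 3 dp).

H = −Σ pᵢ log₂ pᵢ.
−0.32·log₂(0.32) = 0.5260
−0.18·log₂(0.18) = 0.4453
−0.07·log₂(0.07) = 0.2686
−0.15·log₂(0.15) = 0.4105
−0.17·log₂(0.17) = 0.4346
−0.11·log₂(0.11) = 0.3503
Sum ≈ 2.4353 → 2.435 bits.

2.435 bits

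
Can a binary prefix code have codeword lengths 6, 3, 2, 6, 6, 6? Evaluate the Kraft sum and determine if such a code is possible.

With common denominator 2^6 = 64: Σ 2^(−ℓᵢ) = 1/64 + 8/64 + 16/64 + 1/64 + 1/64 + 1/64 = 28/64 = 0.4375.
Kraft's inequality requires Σ ≤ 1; here Σ = 0.4375 ≤ 1, so such a prefix code exists.

0.4375; yes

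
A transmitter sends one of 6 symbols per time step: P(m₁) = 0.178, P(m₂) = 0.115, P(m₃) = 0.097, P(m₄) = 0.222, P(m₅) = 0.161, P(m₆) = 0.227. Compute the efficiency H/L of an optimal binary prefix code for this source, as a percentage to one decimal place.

98.8%

Entropy H = −Σ p log₂ p ≈ 2.5204 bits.
Huffman merges: 97/1000+23/200→53/250; 161/1000+89/500→339/1000; 53/250+111/500→217/500; 227/1000+339/1000→283/500; 217/500+283/500→1. L = 2551/1000 ≈ 2.5510.
Efficiency = H/L = 2.5204/2.5510 = 98.8%.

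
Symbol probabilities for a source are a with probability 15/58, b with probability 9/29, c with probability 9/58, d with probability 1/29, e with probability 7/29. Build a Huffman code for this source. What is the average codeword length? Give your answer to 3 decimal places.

Repeatedly combine the two least-probable nodes; the expected code length is the sum of the merged weights.
merge 1/29 + 9/58 → 11/58
merge 11/58 + 7/29 → 25/58
merge 15/58 + 9/29 → 33/58
merge 25/58 + 33/58 → 1
L = 11/58 + 25/58 + 33/58 + 1 = 127/58 ≈ 2.190 bits/symbol.

2.190 bits/symbol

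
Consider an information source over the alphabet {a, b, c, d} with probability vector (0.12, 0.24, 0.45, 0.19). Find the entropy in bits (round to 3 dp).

H = −Σ pᵢ log₂ pᵢ.
−0.12·log₂(0.12) = 0.3671
−0.24·log₂(0.24) = 0.4941
−0.45·log₂(0.45) = 0.5184
−0.19·log₂(0.19) = 0.4552
Sum ≈ 1.8348 → 1.835 bits.

1.835 bits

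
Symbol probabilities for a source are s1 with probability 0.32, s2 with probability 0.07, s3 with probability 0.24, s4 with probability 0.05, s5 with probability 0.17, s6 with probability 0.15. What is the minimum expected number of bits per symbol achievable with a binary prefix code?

2.39 bits/symbol

Repeatedly combine the two least-probable nodes; the expected code length is the sum of the merged weights.
merge 1/20 + 7/100 → 3/25
merge 3/25 + 3/20 → 27/100
merge 17/100 + 6/25 → 41/100
merge 27/100 + 8/25 → 59/100
merge 41/100 + 59/100 → 1
L = 3/25 + 27/100 + 41/100 + 59/100 + 1 = 239/100 = 2.39 bits/symbol.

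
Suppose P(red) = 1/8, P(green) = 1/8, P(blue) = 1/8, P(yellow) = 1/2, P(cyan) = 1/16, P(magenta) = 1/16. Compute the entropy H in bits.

2.125 bits

Each probability is a power of 1/2, so log₂(1/p) is an integer.
H = Σ p·log₂(1/p) = 1/8·3 + 1/8·3 + 1/8·3 + 1/2·1 + 1/16·4 + 1/16·4 = 2.125 bits.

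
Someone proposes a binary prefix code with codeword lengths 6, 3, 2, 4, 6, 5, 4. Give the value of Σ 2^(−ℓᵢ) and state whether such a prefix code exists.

With common denominator 2^6 = 64: Σ 2^(−ℓᵢ) = 1/64 + 8/64 + 16/64 + 4/64 + 1/64 + 2/64 + 4/64 = 36/64 = 0.5625.
Kraft's inequality requires Σ ≤ 1; here Σ = 0.5625 ≤ 1, so such a prefix code exists.

0.5625; yes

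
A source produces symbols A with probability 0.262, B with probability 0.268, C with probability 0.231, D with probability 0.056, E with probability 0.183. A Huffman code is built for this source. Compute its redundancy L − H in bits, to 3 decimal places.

Entropy H = −Σ p log₂ p ≈ 2.1850 bits.
Huffman merges: 7/125+183/1000→239/1000; 231/1000+239/1000→47/100; 131/500+67/250→53/100; 47/100+53/100→1. L = 2239/1000 ≈ 2.2390.
L − H = 2.2390 − 2.1850 = 0.054 bits.

0.054 bits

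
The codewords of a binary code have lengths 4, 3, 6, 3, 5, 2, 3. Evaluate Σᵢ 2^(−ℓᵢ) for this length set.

With common denominator 2^6 = 64: Σ 2^(−ℓᵢ) = 4/64 + 8/64 + 1/64 + 8/64 + 2/64 + 16/64 + 8/64 = 47/64 = 0.734375.

0.734375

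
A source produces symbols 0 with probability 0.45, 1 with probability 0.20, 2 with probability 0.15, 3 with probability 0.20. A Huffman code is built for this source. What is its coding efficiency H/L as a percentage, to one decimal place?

Entropy H = −Σ p log₂ p ≈ 1.8577 bits.
Huffman merges: 3/20+1/5→7/20; 1/5+7/20→11/20; 9/20+11/20→1. L = 19/10 ≈ 1.9000.
Efficiency = H/L = 1.8577/1.9000 = 97.8%.

97.8%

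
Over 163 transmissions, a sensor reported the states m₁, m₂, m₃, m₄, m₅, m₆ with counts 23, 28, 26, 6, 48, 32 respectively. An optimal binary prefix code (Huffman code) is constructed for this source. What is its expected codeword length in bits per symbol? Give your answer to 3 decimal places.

2.509 bits/symbol

Probabilities are the counts divided by 163.
Repeatedly combine the two least-probable nodes; the expected code length is the sum of the merged weights.
merge 6/163 + 23/163 → 29/163
merge 26/163 + 28/163 → 54/163
merge 29/163 + 32/163 → 61/163
merge 48/163 + 54/163 → 102/163
merge 61/163 + 102/163 → 1
L = 29/163 + 54/163 + 61/163 + 102/163 + 1 = 409/163 ≈ 2.509 bits/symbol.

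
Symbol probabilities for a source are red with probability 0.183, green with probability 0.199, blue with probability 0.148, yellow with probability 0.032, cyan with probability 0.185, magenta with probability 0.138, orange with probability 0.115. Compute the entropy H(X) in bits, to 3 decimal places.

H = −Σ pᵢ log₂ pᵢ.
−0.183·log₂(0.183) = 0.4484
−0.199·log₂(0.199) = 0.4635
−0.148·log₂(0.148) = 0.4079
−0.032·log₂(0.032) = 0.1589
−0.185·log₂(0.185) = 0.4504
−0.138·log₂(0.138) = 0.3943
−0.115·log₂(0.115) = 0.3588
Sum ≈ 2.6822 → 2.682 bits.

2.682 bits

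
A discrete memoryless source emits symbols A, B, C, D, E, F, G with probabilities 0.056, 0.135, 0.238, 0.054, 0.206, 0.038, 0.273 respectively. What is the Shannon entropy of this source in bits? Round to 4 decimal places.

2.5033 bits

H = −Σ pᵢ log₂ pᵢ.
−0.056·log₂(0.056) = 0.2329
−0.135·log₂(0.135) = 0.3900
−0.238·log₂(0.238) = 0.4929
−0.054·log₂(0.054) = 0.2274
−0.206·log₂(0.206) = 0.4695
−0.038·log₂(0.038) = 0.1793
−0.273·log₂(0.273) = 0.5113
Sum ≈ 2.5033 → 2.5033 bits.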